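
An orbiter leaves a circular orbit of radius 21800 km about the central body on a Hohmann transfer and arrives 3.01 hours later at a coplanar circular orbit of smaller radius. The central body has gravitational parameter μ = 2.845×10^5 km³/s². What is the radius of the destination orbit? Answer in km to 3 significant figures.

Transfer time t = 3.01 hours = 10836 s, and t = π√(a_t³/μ).
So a_t = (μ t²/π²)^(1/3) = (2.845×10^5 × (10836)² / π²)^(1/3) = 15014 km.
Since a_t = (r₁ + r₂)/2, r₂ = 2a_t − r₁ = 2×15014 − 21800 = 8228 km.

r₂ = 8230 km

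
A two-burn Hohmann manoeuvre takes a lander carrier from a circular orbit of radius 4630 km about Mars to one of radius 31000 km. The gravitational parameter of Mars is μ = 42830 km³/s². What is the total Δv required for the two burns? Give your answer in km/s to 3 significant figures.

Δv = 1.55 km/s

Semi-major axis of the transfer orbit: a_t = (4630 + 31000)/2 = 17815 km.
At r₁ the circular-orbit speed is v₁ = √(μ/r₁) = 3.0415 km/s.
On the transfer ellipse at r₁, vis-viva equation gives v_p = √[μ(2/r₁ − 1/a_t)] = 4.0121 km/s.
First burn Δv₁ = |v_p − v₁| = 0.9706 km/s.
Circular speed at r₂: v₂ = √(μ/r₂) = 1.1754 km/s.
Transfer-orbit speed at r₂: v_a = √[μ(2/r₂ − 1/a_t)] = 0.59923 km/s.
Second burn Δv₂ = |v₂ − v_a| = 0.5762 km/s.
Δv = Δv₁ + Δv₂ = 0.9706 + 0.5762 = 1.547 km/s.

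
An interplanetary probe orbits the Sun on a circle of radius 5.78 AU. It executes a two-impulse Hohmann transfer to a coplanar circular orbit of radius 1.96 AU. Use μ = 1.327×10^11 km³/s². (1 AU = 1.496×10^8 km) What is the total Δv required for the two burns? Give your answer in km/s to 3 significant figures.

In km: r₁ = 5.78 × 1.496×10^8 = 8.64688×10^8 km; r₂ = 1.96 × 1.496×10^8 = 2.93216×10^8 km.
The Hohmann ellipse has a_t = (r₁ + r₂)/2 = 5.78952×10^8 km.
Circular speed at r₁: v₁ = √(μ/r₁) = √(1.327×10^11/8.64688×10^8) = 12.388 km/s.
On the transfer ellipse at r₁, vis-viva gives v_a = √[μ(2/r₁ − 1/a_t)] = 8.8161 km/s.
First burn Δv₁ = |v_a − v₁| = 3.572 km/s.
Circular speed at r₂: v₂ = √(μ/r₂) = 21.274 km/s.
Transfer-orbit speed at r₂: v_p = √[μ(2/r₂ − 1/a_t)] = 25.999 km/s.
Second burn Δv₂ = |v₂ − v_p| = 4.725 km/s.
Δv = Δv₁ + Δv₂ = 3.572 + 4.725 = 8.297 km/s.

Δv = 8.30 km/s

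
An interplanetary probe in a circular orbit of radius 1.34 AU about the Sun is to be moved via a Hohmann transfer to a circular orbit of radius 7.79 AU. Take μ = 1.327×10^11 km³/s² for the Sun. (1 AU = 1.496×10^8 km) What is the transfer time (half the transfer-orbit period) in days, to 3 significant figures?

In km: r₁ = 1.34 × 1.496×10^8 = 2.00464×10^8 km; r₂ = 7.79 × 1.496×10^8 = 1.165384×10^9 km.
The Hohmann ellipse has a_t = (r₁ + r₂)/2 = 6.82924×10^8 km.
Half the transfer-orbit period gives t = π√(a_t³/μ) = 1.539×10^8 s.
Converting: 1.539×10^8 s ÷ 86400 s/day = 1780 days.

t = 1780 days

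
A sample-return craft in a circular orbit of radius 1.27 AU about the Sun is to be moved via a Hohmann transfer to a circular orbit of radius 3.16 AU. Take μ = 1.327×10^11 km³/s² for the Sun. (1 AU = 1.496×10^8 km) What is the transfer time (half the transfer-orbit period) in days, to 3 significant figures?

t = 602 days

In km: r₁ = 1.27 × 1.496×10^8 = 1.89992×10^8 km; r₂ = 3.16 × 1.496×10^8 = 4.72736×10^8 km.
Transfer-ellipse semi-major axis a_t = (r₁ + r₂)/2 = (1.89992×10^8 + 4.72736×10^8)/2 = 3.31364×10^8 km.
Half the transfer-orbit period gives t = π√(a_t³/μ) = 5.202×10^7 s.
Converting: 5.202×10^7 s ÷ 86400 s/day = 602 days.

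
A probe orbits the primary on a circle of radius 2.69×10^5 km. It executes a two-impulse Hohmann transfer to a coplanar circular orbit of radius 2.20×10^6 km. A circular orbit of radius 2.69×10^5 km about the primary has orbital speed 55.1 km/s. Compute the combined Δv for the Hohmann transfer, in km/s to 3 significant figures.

From the circular-orbit relation v² = μ/r at r = 2.69×10^5 km: μ = v²r = (55.1)² × 2.69×10^5 = 8.16687×10^8 km³/s².
Semi-major axis of the transfer orbit: a_t = (2.690×10^5 + 2.200×10^6)/2 = 1.2345×10^6 km.
Circular speed at r₁: v₁ = √(μ/r₁) = √(8.16687×10^8/2.690×10^5) = 55.10 km/s.
Transfer-orbit speed at r₁ (vis-viva): v_p = √[μ(2/r₁ − 1/a_t)] = 73.56 km/s.
First burn Δv₁ = |v_p − v₁| = 18.46 km/s.
At r₂, v₂ = √(μ/r₂) = 19.267 km/s.
Transfer-orbit speed at r₂: v_a = √[μ(2/r₂ − 1/a_t)] = 8.9939 km/s.
Second burn Δv₂ = |v₂ − v_a| = 10.27 km/s.
Total Δv = Δv₁ + Δv₂ = 28.73 km/s.

Δv = 28.7 km/s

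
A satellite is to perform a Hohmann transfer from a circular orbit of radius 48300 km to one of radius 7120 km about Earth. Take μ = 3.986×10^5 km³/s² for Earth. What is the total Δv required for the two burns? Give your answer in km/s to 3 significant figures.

Δv = 3.81 km/s

Transfer-ellipse semi-major axis a_t = (r₁ + r₂)/2 = (48300 + 7120)/2 = 27710 km.
Circular speed at r₁: v₁ = √(μ/r₁) = √(3.986×10^5/48300) = 2.873 km/s.
Transfer-orbit speed at r₁ (vis-viva equation): v_a = √[μ(2/r₁ − 1/a_t)] = 1.456 km/s.
First burn Δv₁ = |v_a − v₁| = 1.417 km/s.
Circular speed at r₂: v₂ = √(μ/r₂) = 7.482 km/s.
Transfer-orbit speed at r₂: v_p = √[μ(2/r₂ − 1/a_t)] = 9.878 km/s.
Second burn Δv₂ = |v₂ − v_p| = 2.396 km/s.
Δv = Δv₁ + Δv₂ = 1.417 + 2.396 = 3.813 km/s.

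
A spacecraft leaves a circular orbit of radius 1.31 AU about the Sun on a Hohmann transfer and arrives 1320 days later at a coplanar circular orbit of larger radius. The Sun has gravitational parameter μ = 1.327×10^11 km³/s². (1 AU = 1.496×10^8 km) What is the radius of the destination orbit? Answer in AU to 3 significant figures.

r₂ = 6.17 AU

In km: r₁ = 1.31 × 1.496×10^8 = 1.95976×10^8 km.
Transfer time t = 1320 days = 1.14048×10^8 s, and t = π√(a_t³/μ).
So a_t = (μ t²/π²)^(1/3) = (1.327×10^11 × (1.14048×10^8)² / π²)^(1/3) = 5.5922×10^8 km.
Since a_t = (r₁ + r₂)/2, r₂ = 2a_t − r₁ = 2×5.5922×10^8 − 1.95976×10^8 = 9.22464×10^8 km.
In AU: r₂ = 9.22464×10^8 / 1.496×10^8 = 6.17 AU.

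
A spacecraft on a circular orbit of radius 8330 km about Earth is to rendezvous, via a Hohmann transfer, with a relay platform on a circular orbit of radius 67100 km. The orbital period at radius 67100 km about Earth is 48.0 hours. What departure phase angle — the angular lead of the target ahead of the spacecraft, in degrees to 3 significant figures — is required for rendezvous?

φ = 104°

From Kepler's third law T² = 4π²r³/μ at r = 67100 km, T = 48.0 hours = 48.0 × 3600 s = 1.728×10^5 s: μ = 4π²r³/T² = 3.99429×10^5 km³/s².
Transfer-ellipse semi-major axis a_t = (r₁ + r₂)/2 = (8330 + 67100)/2 = 37715 km.
Transfer time t = π√(a_t³/μ) = 36408 s.
The target's mean motion on its circular orbit is ω₂ = √(μ/r₂³) = 3.6361×10^-5 rad/s.
Angle swept by the target during transfer: ω₂·t = 1.3238 rad = 75.85°.
The spacecraft traverses 180° on the transfer ellipse, so the target must lead by 180° − 75.85° = 104°.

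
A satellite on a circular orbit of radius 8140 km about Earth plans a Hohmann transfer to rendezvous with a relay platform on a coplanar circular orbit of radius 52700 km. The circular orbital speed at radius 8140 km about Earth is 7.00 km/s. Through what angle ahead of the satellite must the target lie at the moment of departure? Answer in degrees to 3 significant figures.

From the circular-orbit relation v² = μ/r at r = 8140 km: μ = v²r = (7.00)² × 8140 = 3.98860×10^5 km³/s².
The Hohmann ellipse has a_t = (r₁ + r₂)/2 = 30420 km.
The half-period of the transfer ellipse is t = π√(a_t³/μ) = 26392.4 s.
The target's mean motion on its circular orbit is ω₂ = √(μ/r₂³) = 5.22029×10^-5 rad/s.
Angle swept by the target during transfer: ω₂·t = 1.3778 rad = 78.94°.
Arrival is 180° from departure on the ellipse, so φ = 180° − 78.94° = 101°.

φ = 101°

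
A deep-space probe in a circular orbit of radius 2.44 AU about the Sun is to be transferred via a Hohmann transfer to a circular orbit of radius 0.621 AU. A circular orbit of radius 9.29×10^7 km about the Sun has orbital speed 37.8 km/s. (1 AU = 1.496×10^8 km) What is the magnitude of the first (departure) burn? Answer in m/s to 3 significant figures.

From the circular-orbit relation v² = μ/r at r = 9.29×10^7 km: μ = v²r = (37.8)² × 9.29×10^7 = 1.32739×10^11 km³/s².
In km: r₁ = 2.44 × 1.496×10^8 = 3.65024×10^8 km; r₂ = 0.621 × 1.496×10^8 = 9.29016×10^7 km.
Semi-major axis of the transfer orbit: a_t = (3.65024×10^8 + 9.29016×10^7)/2 = 2.289628×10^8 km.
Circular speed at r = 3.65024×10^8 km: v_c = √(μ/r) = 19.06948 km/s.
Transfer-orbit speed at the same r (vis-viva, a = a_t): v_t = √[μ(2/r − 1/a_t)] = 12.14697 km/s.
Δv₁ = |v_t − v_c| = |12.14697 − 19.06948| = 6.923 km/s.

Δv₁ = 6920 m/s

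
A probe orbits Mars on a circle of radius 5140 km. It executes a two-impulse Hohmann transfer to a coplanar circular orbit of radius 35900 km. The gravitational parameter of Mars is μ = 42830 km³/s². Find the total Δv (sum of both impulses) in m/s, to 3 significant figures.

The Hohmann ellipse has a_t = (r₁ + r₂)/2 = 20520 km.
At r₁ the circular-orbit speed is v₁ = √(μ/r₁) = 2.8866 km/s.
On the transfer ellipse at r₁, v² = μ(2/r − 1/a) gives v_p = √[μ(2/r₁ − 1/a_t)] = 3.8181 km/s.
First burn Δv₁ = |v_p − v₁| = 0.9315 km/s.
Circular speed at r₂: v₂ = √(μ/r₂) = 1.0923 km/s.
Transfer-orbit speed at r₂: v_a = √[μ(2/r₂ − 1/a_t)] = 0.54666 km/s.
Second burn Δv₂ = |v₂ − v_a| = 0.5456 km/s.
Δv = Δv₁ + Δv₂ = 0.9315 + 0.5456 = 1.477 km/s.

Δv = 1480 m/s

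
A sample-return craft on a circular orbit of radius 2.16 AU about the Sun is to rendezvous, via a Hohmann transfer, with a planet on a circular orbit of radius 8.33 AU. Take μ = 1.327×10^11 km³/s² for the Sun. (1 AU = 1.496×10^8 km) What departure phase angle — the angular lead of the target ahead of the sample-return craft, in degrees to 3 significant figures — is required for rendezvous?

φ = 90.1°

In km: r₁ = 2.16 × 1.496×10^8 = 3.23136×10^8 km; r₂ = 8.33 × 1.496×10^8 = 1.246168×10^9 km.
Transfer-ellipse semi-major axis a_t = (r₁ + r₂)/2 = (3.23136×10^8 + 1.246168×10^9)/2 = 7.84652×10^8 km.
Transfer time t = π√(a_t³/μ) = 1.8955×10^8 s.
Target angular speed ω₂ = √(μ/r₂³) = 8.2808×10^-9 rad/s.
Angle swept by the target during transfer: ω₂·t = 1.5696 rad = 89.93°.
The sample-return craft traverses 180° on the transfer ellipse, so the target must lead by 180° − 89.93° = 90.1°.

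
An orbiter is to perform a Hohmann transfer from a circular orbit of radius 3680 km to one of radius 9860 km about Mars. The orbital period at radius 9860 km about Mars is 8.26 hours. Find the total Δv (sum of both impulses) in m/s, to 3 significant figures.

From Kepler's third law T² = 4π²r³/μ at r = 9860 km, T = 8.26 hours = 8.26 × 3600 s = 29736 s: μ = 4π²r³/T² = 42798.2 km³/s².
Transfer-ellipse semi-major axis a_t = (r₁ + r₂)/2 = (3680 + 9860)/2 = 6770 km.
Circular speed at r₁: v₁ = √(μ/r₁) = √(42798.2/3680) = 3.4103 km/s.
On the transfer ellipse at r₁, v² = μ(2/r − 1/a) gives v_p = √[μ(2/r₁ − 1/a_t)] = 4.1156 km/s.
First burn Δv₁ = |v_p − v₁| = 0.7053 km/s.
At r₂, v₂ = √(μ/r₂) = 2.0834 km/s.
Transfer-orbit speed at r₂: v_a = √[μ(2/r₂ − 1/a_t)] = 1.5360 km/s.
Second burn Δv₂ = |v₂ − v_a| = 0.5474 km/s.
Total Δv = Δv₁ + Δv₂ = 1.253 km/s.

Δv = 1250 m/s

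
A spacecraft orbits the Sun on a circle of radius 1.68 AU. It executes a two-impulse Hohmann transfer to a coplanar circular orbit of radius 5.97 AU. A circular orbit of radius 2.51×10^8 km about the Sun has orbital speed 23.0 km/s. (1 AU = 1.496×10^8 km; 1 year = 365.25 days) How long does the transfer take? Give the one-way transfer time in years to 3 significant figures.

From the circular-orbit relation v² = μ/r at r = 2.51×10^8 km: μ = v²r = (23.0)² × 2.51×10^8 = 1.32779×10^11 km³/s².
In km: r₁ = 1.68 × 1.496×10^8 = 2.51328×10^8 km; r₂ = 5.97 × 1.496×10^8 = 8.93112×10^8 km.
Transfer-ellipse semi-major axis a_t = (r₁ + r₂)/2 = (2.51328×10^8 + 8.93112×10^8)/2 = 5.7222×10^8 km.
Transfer time t = π√(a_t³/μ) = π√((5.7222×10^8)³ / 1.32779×10^11) = 1.180×10^8 s.
Converting: 1.180×10^8 s ÷ 3.15576×10^7 s/year (365.25 × 86400) = 3.74 years.

t = 3.74 years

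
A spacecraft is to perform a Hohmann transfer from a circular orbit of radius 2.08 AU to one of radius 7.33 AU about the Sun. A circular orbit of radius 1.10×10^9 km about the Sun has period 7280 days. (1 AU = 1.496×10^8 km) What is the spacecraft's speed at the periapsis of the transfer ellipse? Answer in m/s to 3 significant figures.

v = 25800 m/s

From Kepler's third law T² = 4π²r³/μ at r = 1.10×10^9 km, T = 7280 days = 7280 × 86400 s = 6.28992×10^8 s: μ = 4π²r³/T² = 1.32815×10^11 km³/s².
In km: r₁ = 2.08 × 1.496×10^8 = 3.11168×10^8 km; r₂ = 7.33 × 1.496×10^8 = 1.096568×10^9 km.
Semi-major axis of the transfer orbit: a_t = (3.11168×10^8 + 1.096568×10^9)/2 = 7.03868×10^8 km.
The periapsis of the transfer ellipse is at r = 3.11168×10^8 km.
Applying v² = μ(2/r − 1/a_t): v = 25.79 km/s.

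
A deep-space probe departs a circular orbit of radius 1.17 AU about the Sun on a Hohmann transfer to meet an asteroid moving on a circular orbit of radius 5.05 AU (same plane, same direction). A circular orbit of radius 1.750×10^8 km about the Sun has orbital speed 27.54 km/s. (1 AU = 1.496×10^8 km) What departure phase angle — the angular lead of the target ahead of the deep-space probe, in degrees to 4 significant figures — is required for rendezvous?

From the circular-orbit relation v² = μ/r at r = 1.750×10^8 km: μ = v²r = (27.54)² × 1.750×10^8 = 1.32729×10^11 km³/s².
In km: r₁ = 1.17 × 1.496×10^8 = 1.75032×10^8 km; r₂ = 5.05 × 1.496×10^8 = 7.5548×10^8 km.
Semi-major axis of the transfer orbit: a_t = (1.75032×10^8 + 7.5548×10^8)/2 = 4.65256×10^8 km.
The half-period of the transfer ellipse is t = π√(a_t³/μ) = 8.6538×10^7 s.
The target's mean motion on its circular orbit is ω₂ = √(μ/r₂³) = 1.7545×10^-8 rad/s.
Angle swept by the target during transfer: ω₂·t = 1.5183 rad = 86.99°.
Arrival is 180° from departure on the ellipse, so φ = 180° − 86.99° = 93.01°.

φ = 93.01°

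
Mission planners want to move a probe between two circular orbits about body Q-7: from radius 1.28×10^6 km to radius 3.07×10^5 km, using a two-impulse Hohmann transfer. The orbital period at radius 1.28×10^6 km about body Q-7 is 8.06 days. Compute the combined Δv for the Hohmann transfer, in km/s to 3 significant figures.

Δv = 10.7 km/s

From Kepler's third law T² = 4π²r³/μ at r = 1.28×10^6 km, T = 8.06 days = 8.06 × 86400 s = 6.96384×10^5 s: μ = 4π²r³/T² = 1.70723×10^8 km³/s².
The Hohmann ellipse has a_t = (r₁ + r₂)/2 = 7.935×10^5 km.
At r₁ the circular-orbit speed is v₁ = √(μ/r₁) = 11.5489 km/s.
Transfer-orbit speed at r₁ (vis-viva equation): v_a = √[μ(2/r₁ − 1/a_t)] = 7.18351 km/s.
First burn Δv₁ = |v_a − v₁| = 4.365 km/s.
At r₂, v₂ = √(μ/r₂) = 23.582 km/s.
Transfer-orbit speed at r₂: v_p = √[μ(2/r₂ − 1/a_t)] = 29.951 km/s.
Second burn Δv₂ = |v₂ − v_p| = 6.369 km/s.
Total Δv = Δv₁ + Δv₂ = 10.73 km/s.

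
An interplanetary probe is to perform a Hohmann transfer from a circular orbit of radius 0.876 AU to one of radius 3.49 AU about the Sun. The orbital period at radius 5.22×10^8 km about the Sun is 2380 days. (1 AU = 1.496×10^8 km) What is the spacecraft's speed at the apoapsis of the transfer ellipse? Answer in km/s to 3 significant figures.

From Kepler's third law T² = 4π²r³/μ at r = 5.22×10^8 km, T = 2380 days = 2380 × 86400 s = 2.05632×10^8 s: μ = 4π²r³/T² = 1.32797×10^11 km³/s².
In km: r₁ = 0.876 × 1.496×10^8 = 1.310496×10^8 km; r₂ = 3.49 × 1.496×10^8 = 5.22104×10^8 km.
The Hohmann ellipse has a_t = (r₁ + r₂)/2 = 3.265768×10^8 km.
The apoapsis of the transfer ellipse is at r = 5.22104×10^8 km.
From the vis-viva equation, v = √[μ(2/r − 1/a_t)] = 10.10 km/s.

v = 10.1 km/s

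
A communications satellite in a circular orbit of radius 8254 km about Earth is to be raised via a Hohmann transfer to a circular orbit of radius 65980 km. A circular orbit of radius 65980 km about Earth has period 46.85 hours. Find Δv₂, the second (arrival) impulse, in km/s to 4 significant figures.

Δv₂ = 1.299 km/s

From Kepler's third law T² = 4π²r³/μ at r = 65980 km, T = 46.85 hours = 46.85 × 3600 s = 1.6866×10^5 s: μ = 4π²r³/T² = 3.98632×10^5 km³/s².
Semi-major axis of the transfer orbit: a_t = (8254 + 65980)/2 = 37117 km.
Circular speed at r = 65980 km: v_c = √(μ/r) = 2.458 km/s.
Transfer-orbit speed at the same r (vis-viva, a = a_t): v_t = √[μ(2/r − 1/a_t)] = 1.159 km/s.
Δv₂ = |v_t − v_c| = |1.159 − 2.458| = 1.299 km/s.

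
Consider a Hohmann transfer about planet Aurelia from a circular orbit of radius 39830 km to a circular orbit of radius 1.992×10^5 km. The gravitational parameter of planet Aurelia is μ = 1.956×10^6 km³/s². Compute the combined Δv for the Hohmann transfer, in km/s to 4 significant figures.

Semi-major axis of the transfer orbit: a_t = (39830 + 1.992×10^5)/2 = 1.19515×10^5 km.
At r₁ the circular-orbit speed is v₁ = √(μ/r₁) = 7.008 km/s.
Transfer-orbit speed at r₁ (vis-viva equation): v_p = √[μ(2/r₁ − 1/a_t)] = 9.047 km/s.
First burn Δv₁ = |v_p − v₁| = 2.039 km/s.
Circular speed at r₂: v₂ = √(μ/r₂) = 3.134 km/s.
Transfer-orbit speed at r₂: v_a = √[μ(2/r₂ − 1/a_t)] = 1.809 km/s.
Second burn Δv₂ = |v₂ − v_a| = 1.325 km/s.
Total Δv = Δv₁ + Δv₂ = 3.364 km/s.

Δv = 3.364 km/s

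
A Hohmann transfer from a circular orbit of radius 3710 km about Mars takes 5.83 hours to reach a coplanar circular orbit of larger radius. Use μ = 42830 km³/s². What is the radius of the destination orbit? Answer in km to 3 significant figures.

Transfer time t = 5.83 hours = 20988 s, and t = π√(a_t³/μ).
So a_t = (μ t²/π²)^(1/3) = (42830 × (20988)² / π²)^(1/3) = 12411 km.
Since a_t = (r₁ + r₂)/2, r₂ = 2a_t − r₁ = 2×12411 − 3710 = 21112 km.

r₂ = 21100 km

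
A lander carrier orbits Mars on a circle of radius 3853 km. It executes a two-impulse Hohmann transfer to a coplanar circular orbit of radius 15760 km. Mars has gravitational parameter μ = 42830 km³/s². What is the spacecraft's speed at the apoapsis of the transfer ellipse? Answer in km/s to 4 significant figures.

v = 1.033 km/s

Semi-major axis of the transfer orbit: a_t = (3853 + 15760)/2 = 9806.5 km.
At apoapsis, r = 15760 km.
Vis-viva: v = √[μ(2/r − 1/a_t)] = √[42830 × (2/15760 − 1/9806.5)] = 1.033 km/s.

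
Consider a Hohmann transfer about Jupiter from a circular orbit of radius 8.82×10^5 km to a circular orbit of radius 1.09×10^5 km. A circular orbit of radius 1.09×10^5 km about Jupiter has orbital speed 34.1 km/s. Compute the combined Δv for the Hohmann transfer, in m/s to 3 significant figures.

Δv = 17800 m/s

From the circular-orbit relation v² = μ/r at r = 1.09×10^5 km: μ = v²r = (34.1)² × 1.09×10^5 = 1.26746×10^8 km³/s².
Semi-major axis of the transfer orbit: a_t = (8.820×10^5 + 1.090×10^5)/2 = 4.955×10^5 km.
Circular speed at r₁: v₁ = √(μ/r₁) = √(1.26746×10^8/8.820×10^5) = 11.9876 km/s.
Transfer-orbit speed at r₁ (vis-viva equation): v_a = √[μ(2/r₁ − 1/a_t)] = 5.62244 km/s.
First burn Δv₁ = |v_a − v₁| = 6.3652 km/s.
Circular speed at r₂: v₂ = √(μ/r₂) = 34.100 km/s.
Transfer-orbit speed at r₂: v_p = √[μ(2/r₂ − 1/a_t)] = 45.495 km/s.
Second burn Δv₂ = |v₂ − v_p| = 11.395 km/s.
Δv = Δv₁ + Δv₂ = 6.3652 + 11.395 = 17.76 km/s.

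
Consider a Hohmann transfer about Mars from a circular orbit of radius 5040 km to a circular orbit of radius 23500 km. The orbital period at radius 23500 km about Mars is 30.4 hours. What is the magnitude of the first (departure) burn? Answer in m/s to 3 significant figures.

From Kepler's third law T² = 4π²r³/μ at r = 23500 km, T = 30.4 hours = 30.4 × 3600 s = 1.0944×10^5 s: μ = 4π²r³/T² = 42777.1 km³/s².
Transfer-ellipse semi-major axis a_t = (r₁ + r₂)/2 = (5040 + 23500)/2 = 14270 km.
On the circular orbit at r = 5040 km, v_c = √(μ/r) = 2.9133 km/s.
Vis-viva on the transfer ellipse at r = 5040 km gives v_t = √[μ(2/r − 1/a_t)] = 3.7386 km/s.
Δv₁ = |v_t − v_c| = |3.7386 − 2.9133| = 0.8253 km/s.

Δv₁ = 825 m/s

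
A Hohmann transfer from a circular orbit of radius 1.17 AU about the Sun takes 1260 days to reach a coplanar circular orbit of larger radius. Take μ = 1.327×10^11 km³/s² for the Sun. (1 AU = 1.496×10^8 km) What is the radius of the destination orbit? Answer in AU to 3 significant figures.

r₂ = 6.08 AU

In km: r₁ = 1.17 × 1.496×10^8 = 1.75032×10^8 km.
Transfer time t = 1260 days = 1.08864×10^8 s, and t = π√(a_t³/μ).
So a_t = (μ t²/π²)^(1/3) = (1.327×10^11 × (1.08864×10^8)² / π²)^(1/3) = 5.4214×10^8 km.
Since a_t = (r₁ + r₂)/2, r₂ = 2a_t − r₁ = 2×5.4214×10^8 − 1.75032×10^8 = 9.09248×10^8 km.
In AU: r₂ = 9.09248×10^8 / 1.496×10^8 = 6.08 AU.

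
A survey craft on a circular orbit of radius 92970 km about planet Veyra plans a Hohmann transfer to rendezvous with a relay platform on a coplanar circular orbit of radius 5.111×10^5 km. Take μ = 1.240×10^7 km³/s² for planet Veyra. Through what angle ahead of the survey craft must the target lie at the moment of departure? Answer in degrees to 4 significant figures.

φ = 98.23°

Transfer-ellipse semi-major axis a_t = (r₁ + r₂)/2 = (92970 + 5.111×10^5)/2 = 3.02035×10^5 km.
Transfer time t = π√(a_t³/μ) = 1.481×10^5 s.
The target's mean motion on its circular orbit is ω₂ = √(μ/r₂³) = 9.637×10^-6 rad/s.
Angle swept by the target during transfer: ω₂·t = 1.4272 rad = 81.77°.
The survey craft traverses 180° on the transfer ellipse, so the target must lead by 180° − 81.77° = 98.23°.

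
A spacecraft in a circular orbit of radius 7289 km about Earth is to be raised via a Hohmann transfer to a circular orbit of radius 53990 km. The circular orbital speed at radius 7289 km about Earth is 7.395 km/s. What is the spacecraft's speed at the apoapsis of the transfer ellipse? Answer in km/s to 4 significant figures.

v = 1.325 km/s

From the circular-orbit relation v² = μ/r at r = 7289 km: μ = v²r = (7.395)² × 7289 = 3.98606×10^5 km³/s².
Semi-major axis of the transfer orbit: a_t = (7289 + 53990)/2 = 30639.5 km.
The apoapsis of the transfer ellipse is at r = 53990 km.
Applying v² = μ(2/r − 1/a_t): v = 1.325 km/s.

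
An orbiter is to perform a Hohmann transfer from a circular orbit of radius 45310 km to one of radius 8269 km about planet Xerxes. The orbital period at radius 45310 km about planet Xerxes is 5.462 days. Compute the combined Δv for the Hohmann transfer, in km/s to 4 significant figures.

From Kepler's third law T² = 4π²r³/μ at r = 45310 km, T = 5.462 days = 5.462 × 86400 s = 4.719168×10^5 s: μ = 4π²r³/T² = 16489.6 km³/s².
The Hohmann ellipse has a_t = (r₁ + r₂)/2 = 26789.5 km.
Circular speed at r₁: v₁ = √(μ/r₁) = √(16489.6/45310) = 0.6033 km/s.
Transfer-orbit speed at r₁ (v² = μ(2/r − 1/a)): v_a = √[μ(2/r₁ − 1/a_t)] = 0.3352 km/s.
First burn Δv₁ = |v_a − v₁| = 0.2681 km/s.
At r₂, v₂ = √(μ/r₂) = 1.4121 km/s.
Transfer-orbit speed at r₂: v_p = √[μ(2/r₂ − 1/a_t)] = 1.8365 km/s.
Second burn Δv₂ = |v₂ − v_p| = 0.4244 km/s.
Δv = Δv₁ + Δv₂ = 0.2681 + 0.4244 = 0.6925 km/s.

Δv = 0.6925 km/s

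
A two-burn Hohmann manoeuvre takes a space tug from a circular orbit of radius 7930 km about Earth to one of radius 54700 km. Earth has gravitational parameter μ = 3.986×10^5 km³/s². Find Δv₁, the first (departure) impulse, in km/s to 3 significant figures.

The Hohmann ellipse has a_t = (r₁ + r₂)/2 = 31315 km.
On the circular orbit at r = 7930 km, v_c = √(μ/r) = 7.090 km/s.
Transfer-orbit speed at the same r (vis-viva, a = a_t): v_t = √[μ(2/r − 1/a_t)] = 9.370 km/s.
Δv₁ = |v_t − v_c| = |9.370 − 7.090| = 2.280 km/s.

Δv₁ = 2.28 km/s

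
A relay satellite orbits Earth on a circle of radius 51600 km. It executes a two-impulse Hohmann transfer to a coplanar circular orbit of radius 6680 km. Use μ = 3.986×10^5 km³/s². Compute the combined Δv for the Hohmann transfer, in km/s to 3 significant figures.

The Hohmann ellipse has a_t = (r₁ + r₂)/2 = 29140 km.
Circular speed at r₁: v₁ = √(μ/r₁) = √(3.986×10^5/51600) = 2.77935 km/s.
On the transfer ellipse at r₁, v² = μ(2/r − 1/a) gives v_a = √[μ(2/r₁ − 1/a_t)] = 1.33072 km/s.
First burn Δv₁ = |v_a − v₁| = 1.4486 km/s.
Circular speed at r₂: v₂ = √(μ/r₂) = 7.72468 km/s.
Transfer-orbit speed at r₂: v_p = √[μ(2/r₂ − 1/a_t)] = 10.2792 km/s.
Second burn Δv₂ = |v₂ − v_p| = 2.5545 km/s.
Δv = Δv₁ + Δv₂ = 1.4486 + 2.5545 = 4.003 km/s.

Δv = 4.00 km/s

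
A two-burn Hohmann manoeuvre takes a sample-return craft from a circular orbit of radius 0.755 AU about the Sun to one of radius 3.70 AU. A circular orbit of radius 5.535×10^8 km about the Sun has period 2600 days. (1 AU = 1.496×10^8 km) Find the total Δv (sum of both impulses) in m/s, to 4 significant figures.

Δv = 16370 m/s

From Kepler's third law T² = 4π²r³/μ at r = 5.535×10^8 km, T = 2600 days = 2600 × 86400 s = 2.2464×10^8 s: μ = 4π²r³/T² = 1.32660×10^11 km³/s².
In km: r₁ = 0.755 × 1.496×10^8 = 1.12948×10^8 km; r₂ = 3.70 × 1.496×10^8 = 5.5352×10^8 km.
Transfer-ellipse semi-major axis a_t = (r₁ + r₂)/2 = (1.12948×10^8 + 5.5352×10^8)/2 = 3.33234×10^8 km.
Circular speed at r₁: v₁ = √(μ/r₁) = √(1.32660×10^11/1.12948×10^8) = 34.271 km/s.
On the transfer ellipse at r₁, vis-viva equation gives v_p = √[μ(2/r₁ − 1/a_t)] = 44.169 km/s.
First burn Δv₁ = |v_p − v₁| = 9.898 km/s.
Circular speed at r₂: v₂ = √(μ/r₂) = 15.481 km/s.
Transfer-orbit speed at r₂: v_a = √[μ(2/r₂ − 1/a_t)] = 9.0130 km/s.
Second burn Δv₂ = |v₂ − v_a| = 6.468 km/s.
Total Δv = Δv₁ + Δv₂ = 16.37 km/s.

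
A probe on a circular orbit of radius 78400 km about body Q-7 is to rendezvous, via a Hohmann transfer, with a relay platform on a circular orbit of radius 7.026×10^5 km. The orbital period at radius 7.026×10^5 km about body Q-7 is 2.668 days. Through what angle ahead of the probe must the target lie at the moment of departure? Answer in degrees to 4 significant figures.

φ = 105.4°

From Kepler's third law T² = 4π²r³/μ at r = 7.026×10^5 km, T = 2.668 days = 2.668 × 86400 s = 2.305152×10^5 s: μ = 4π²r³/T² = 2.57683×10^8 km³/s².
The Hohmann ellipse has a_t = (r₁ + r₂)/2 = 3.905×10^5 km.
Transfer time t = π√(a_t³/μ) = 47757 s.
Target angular speed ω₂ = √(μ/r₂³) = 2.7257×10^-5 rad/s.
Angle swept by the target during transfer: ω₂·t = 1.3017 rad = 74.58°.
The probe traverses 180° on the transfer ellipse, so the target must lead by 180° − 74.58° = 105.4°.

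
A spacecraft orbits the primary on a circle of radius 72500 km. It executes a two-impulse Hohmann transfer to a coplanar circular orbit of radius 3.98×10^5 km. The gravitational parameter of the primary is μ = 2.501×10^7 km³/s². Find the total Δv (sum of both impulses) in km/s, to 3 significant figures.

Semi-major axis of the transfer orbit: a_t = (72500 + 3.980×10^5)/2 = 2.3525×10^5 km.
At r₁ the circular-orbit speed is v₁ = √(μ/r₁) = 18.573 km/s.
On the transfer ellipse at r₁, vis-viva gives v_p = √[μ(2/r₁ − 1/a_t)] = 24.158 km/s.
First burn Δv₁ = |v_p − v₁| = 5.585 km/s.
At r₂, v₂ = √(μ/r₂) = 7.927 km/s.
Transfer-orbit speed at r₂: v_a = √[μ(2/r₂ − 1/a_t)] = 4.401 km/s.
Second burn Δv₂ = |v₂ − v_a| = 3.526 km/s.
Δv = Δv₁ + Δv₂ = 5.585 + 3.526 = 9.111 km/s.

Δv = 9.11 km/s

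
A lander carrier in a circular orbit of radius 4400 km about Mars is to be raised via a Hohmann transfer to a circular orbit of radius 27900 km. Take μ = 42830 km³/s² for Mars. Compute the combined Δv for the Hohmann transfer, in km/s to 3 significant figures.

Δv = 1.57 km/s

Transfer-ellipse semi-major axis a_t = (r₁ + r₂)/2 = (4400 + 27900)/2 = 16150 km.
At r₁ the circular-orbit speed is v₁ = √(μ/r₁) = 3.1200 km/s.
On the transfer ellipse at r₁, vis-viva gives v_p = √[μ(2/r₁ − 1/a_t)] = 4.1008 km/s.
First burn Δv₁ = |v_p − v₁| = 0.9808 km/s.
At r₂, v₂ = √(μ/r₂) = 1.239 km/s.
Transfer-orbit speed at r₂: v_a = √[μ(2/r₂ − 1/a_t)] = 0.6467 km/s.
Second burn Δv₂ = |v₂ − v_a| = 0.5923 km/s.
Total Δv = Δv₁ + Δv₂ = 1.573 km/s.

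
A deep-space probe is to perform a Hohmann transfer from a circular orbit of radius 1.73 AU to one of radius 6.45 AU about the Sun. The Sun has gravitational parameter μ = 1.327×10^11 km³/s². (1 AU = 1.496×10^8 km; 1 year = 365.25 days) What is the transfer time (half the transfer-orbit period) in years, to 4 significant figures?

t = 4.136 years

In km: r₁ = 1.73 × 1.496×10^8 = 2.58808×10^8 km; r₂ = 6.45 × 1.496×10^8 = 9.6492×10^8 km.
The Hohmann ellipse has a_t = (r₁ + r₂)/2 = 6.11864×10^8 km.
Transfer time t = π√(a_t³/μ) = π√((6.11864×10^8)³ / 1.327×10^11) = 1.3053×10^8 s.
Converting: 1.3053×10^8 s ÷ 3.15576×10^7 s/year (365.25 × 86400) = 4.136 years.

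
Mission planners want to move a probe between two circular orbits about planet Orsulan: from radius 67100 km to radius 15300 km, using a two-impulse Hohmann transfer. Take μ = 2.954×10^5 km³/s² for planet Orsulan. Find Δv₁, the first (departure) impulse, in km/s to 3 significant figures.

Δv₁ = 0.820 km/s

Semi-major axis of the transfer orbit: a_t = (67100 + 15300)/2 = 41200 km.
On the circular orbit at r = 67100 km, v_c = √(μ/r) = 2.0982 km/s.
Vis-viva on the transfer ellipse at r = 67100 km gives v_t = √[μ(2/r − 1/a_t)] = 1.2786 km/s.
Δv₁ = |v_t − v_c| = |1.2786 − 2.0982| = 0.8196 km/s.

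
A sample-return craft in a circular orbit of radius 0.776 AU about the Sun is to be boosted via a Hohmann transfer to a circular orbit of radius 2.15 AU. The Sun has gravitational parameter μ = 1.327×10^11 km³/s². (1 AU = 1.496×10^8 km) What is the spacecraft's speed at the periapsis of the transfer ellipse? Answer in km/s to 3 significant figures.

v = 41.0 km/s

In km: r₁ = 0.776 × 1.496×10^8 = 1.160896×10^8 km; r₂ = 2.15 × 1.496×10^8 = 3.2164×10^8 km.
Transfer-ellipse semi-major axis a_t = (r₁ + r₂)/2 = (1.160896×10^8 + 3.2164×10^8)/2 = 2.188648×10^8 km.
The periapsis of the transfer ellipse is at r = 1.160896×10^8 km.
Applying v² = μ(2/r − 1/a_t): v = 40.99 km/s.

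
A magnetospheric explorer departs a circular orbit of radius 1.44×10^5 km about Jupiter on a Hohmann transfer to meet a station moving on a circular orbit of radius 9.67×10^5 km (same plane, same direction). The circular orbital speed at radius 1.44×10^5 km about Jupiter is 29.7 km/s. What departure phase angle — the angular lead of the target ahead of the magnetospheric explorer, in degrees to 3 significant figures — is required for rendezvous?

From the circular-orbit relation v² = μ/r at r = 1.44×10^5 km: μ = v²r = (29.7)² × 1.44×10^5 = 1.27021×10^8 km³/s².
Transfer-ellipse semi-major axis a_t = (r₁ + r₂)/2 = (1.440×10^5 + 9.670×10^5)/2 = 5.555×10^5 km.
Transfer time t = π√(a_t³/μ) = 1.1541×10^5 s.
The target's mean motion on its circular orbit is ω₂ = √(μ/r₂³) = 1.1852×10^-5 rad/s.
Angle swept by the target during transfer: ω₂·t = 1.3678 rad = 78.37°.
The magnetospheric explorer traverses 180° on the transfer ellipse, so the target must lead by 180° − 78.37° = 102°.

φ = 102°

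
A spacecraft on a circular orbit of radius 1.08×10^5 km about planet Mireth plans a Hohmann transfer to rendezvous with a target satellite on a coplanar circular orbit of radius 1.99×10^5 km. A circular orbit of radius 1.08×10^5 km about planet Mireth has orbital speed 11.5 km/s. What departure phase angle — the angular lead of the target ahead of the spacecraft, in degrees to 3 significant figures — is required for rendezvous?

φ = 58.1°

From the circular-orbit relation v² = μ/r at r = 1.08×10^5 km: μ = v²r = (11.5)² × 1.08×10^5 = 1.42830×10^7 km³/s².
The Hohmann ellipse has a_t = (r₁ + r₂)/2 = 1.535×10^5 km.
Transfer time t = π√(a_t³/μ) = 49990 s.
The target's mean motion on its circular orbit is ω₂ = √(μ/r₂³) = 4.257×10^-5 rad/s.
Angle swept by the target during transfer: ω₂·t = 2.128 rad = 121.9°.
Arrival is 180° from departure on the ellipse, so φ = 180° − 121.9° = 58.1°.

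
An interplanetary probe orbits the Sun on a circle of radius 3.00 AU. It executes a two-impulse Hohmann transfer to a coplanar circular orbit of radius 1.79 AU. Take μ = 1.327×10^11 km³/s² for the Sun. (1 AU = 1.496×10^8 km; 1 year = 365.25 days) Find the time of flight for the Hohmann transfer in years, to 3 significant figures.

In km: r₁ = 3.00 × 1.496×10^8 = 4.488×10^8 km; r₂ = 1.79 × 1.496×10^8 = 2.67784×10^8 km.
Transfer-ellipse semi-major axis a_t = (r₁ + r₂)/2 = (4.488×10^8 + 2.67784×10^8)/2 = 3.58292×10^8 km.
Half the transfer-orbit period gives t = π√(a_t³/μ) = 5.849×10^7 s.
Converting: 5.849×10^7 s ÷ 3.15576×10^7 s/year (365.25 × 86400) = 1.85 years.

t = 1.85 years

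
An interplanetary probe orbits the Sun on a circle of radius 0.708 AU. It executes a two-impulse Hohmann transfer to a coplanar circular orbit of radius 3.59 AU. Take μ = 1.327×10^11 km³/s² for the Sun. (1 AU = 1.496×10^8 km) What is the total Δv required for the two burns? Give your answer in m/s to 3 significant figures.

In km: r₁ = 0.708 × 1.496×10^8 = 1.059168×10^8 km; r₂ = 3.59 × 1.496×10^8 = 5.37064×10^8 km.
Semi-major axis of the transfer orbit: a_t = (1.059168×10^8 + 5.37064×10^8)/2 = 3.214904×10^8 km.
Circular speed at r₁: v₁ = √(μ/r₁) = √(1.327×10^11/1.059168×10^8) = 35.40 km/s.
On the transfer ellipse at r₁, vis-viva gives v_p = √[μ(2/r₁ − 1/a_t)] = 45.75 km/s.
First burn Δv₁ = |v_p − v₁| = 10.35 km/s.
Circular speed at r₂: v₂ = √(μ/r₂) = 15.719 km/s.
Transfer-orbit speed at r₂: v_a = √[μ(2/r₂ − 1/a_t)] = 9.0224 km/s.
Second burn Δv₂ = |v₂ − v_a| = 6.697 km/s.
Δv = Δv₁ + Δv₂ = 10.35 + 6.697 = 17.05 km/s.

Δv = 17000 m/s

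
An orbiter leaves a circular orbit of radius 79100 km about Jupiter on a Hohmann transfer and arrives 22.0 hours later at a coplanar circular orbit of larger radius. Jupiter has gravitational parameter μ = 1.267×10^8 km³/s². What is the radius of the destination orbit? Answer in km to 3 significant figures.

r₂ = 7.85×10^5 km

Transfer time t = 22.0 hours = 79200 s, and t = π√(a_t³/μ).
So a_t = (μ t²/π²)^(1/3) = (1.267×10^8 × (79200)² / π²)^(1/3) = 4.3183×10^5 km.
Since a_t = (r₁ + r₂)/2, r₂ = 2a_t − r₁ = 2×4.3183×10^5 − 79100 = 7.8456×10^5 km.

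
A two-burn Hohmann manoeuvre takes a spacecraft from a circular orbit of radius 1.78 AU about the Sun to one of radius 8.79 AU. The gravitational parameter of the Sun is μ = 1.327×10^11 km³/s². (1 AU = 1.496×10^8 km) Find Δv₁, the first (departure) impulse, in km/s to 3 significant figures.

In km: r₁ = 1.78 × 1.496×10^8 = 2.66288×10^8 km; r₂ = 8.79 × 1.496×10^8 = 1.314984×10^9 km.
Transfer-ellipse semi-major axis a_t = (r₁ + r₂)/2 = (2.66288×10^8 + 1.314984×10^9)/2 = 7.90636×10^8 km.
On the circular orbit at r = 2.66288×10^8 km, v_c = √(μ/r) = 22.323 km/s.
Transfer-orbit speed at the same r (vis-viva, a = a_t): v_t = √[μ(2/r − 1/a_t)] = 28.789 km/s.
Δv₁ = |v_t − v_c| = |28.789 − 22.323| = 6.466 km/s.

Δv₁ = 6.47 km/s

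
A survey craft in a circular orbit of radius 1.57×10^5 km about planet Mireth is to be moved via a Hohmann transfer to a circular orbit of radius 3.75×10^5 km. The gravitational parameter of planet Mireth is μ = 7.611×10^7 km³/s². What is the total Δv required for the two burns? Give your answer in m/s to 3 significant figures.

The Hohmann ellipse has a_t = (r₁ + r₂)/2 = 2.660×10^5 km.
Circular speed at r₁: v₁ = √(μ/r₁) = √(7.611×10^7/1.570×10^5) = 22.0177 km/s.
On the transfer ellipse at r₁, vis-viva gives v_p = √[μ(2/r₁ − 1/a_t)] = 26.1424 km/s.
First burn Δv₁ = |v_p − v₁| = 4.125 km/s.
At r₂, v₂ = √(μ/r₂) = 14.246 km/s.
Transfer-orbit speed at r₂: v_a = √[μ(2/r₂ − 1/a_t)] = 10.945 km/s.
Second burn Δv₂ = |v₂ − v_a| = 3.301 km/s.
Δv = Δv₁ + Δv₂ = 4.125 + 3.301 = 7.426 km/s.

Δv = 7430 m/s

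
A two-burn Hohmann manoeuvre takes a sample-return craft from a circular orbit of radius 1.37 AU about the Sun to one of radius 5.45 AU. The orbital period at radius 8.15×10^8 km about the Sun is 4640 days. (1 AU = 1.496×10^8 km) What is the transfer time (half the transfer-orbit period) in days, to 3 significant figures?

From Kepler's third law T² = 4π²r³/μ at r = 8.15×10^8 km, T = 4640 days = 4640 × 86400 s = 4.00896×10^8 s: μ = 4π²r³/T² = 1.32975×10^11 km³/s².
In km: r₁ = 1.37 × 1.496×10^8 = 2.04952×10^8 km; r₂ = 5.45 × 1.496×10^8 = 8.1532×10^8 km.
The Hohmann ellipse has a_t = (r₁ + r₂)/2 = 5.10136×10^8 km.
By Kepler's third law the transfer-orbit period is T = 2π√(a_t³/μ), so t = T/2 = 9.926×10^7 s.
Converting: 9.926×10^7 s ÷ 86400 s/day = 1150 days.

t = 1150 days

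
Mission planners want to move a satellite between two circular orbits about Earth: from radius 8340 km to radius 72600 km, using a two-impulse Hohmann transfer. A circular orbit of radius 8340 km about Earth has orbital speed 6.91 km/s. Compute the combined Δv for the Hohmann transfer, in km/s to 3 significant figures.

Δv = 3.62 km/s

From the circular-orbit relation v² = μ/r at r = 8340 km: μ = v²r = (6.91)² × 8340 = 3.98219×10^5 km³/s².
Transfer-ellipse semi-major axis a_t = (r₁ + r₂)/2 = (8340 + 72600)/2 = 40470 km.
Circular speed at r₁: v₁ = √(μ/r₁) = √(3.98219×10^5/8340) = 6.910 km/s.
Transfer-orbit speed at r₁ (v² = μ(2/r − 1/a)): v_p = √[μ(2/r₁ − 1/a_t)] = 9.255 km/s.
First burn Δv₁ = |v_p − v₁| = 2.345 km/s.
Circular speed at r₂: v₂ = √(μ/r₂) = 2.342 km/s.
Transfer-orbit speed at r₂: v_a = √[μ(2/r₂ − 1/a_t)] = 1.063 km/s.
Second burn Δv₂ = |v₂ − v_a| = 1.279 km/s.
Total Δv = Δv₁ + Δv₂ = 3.624 km/s.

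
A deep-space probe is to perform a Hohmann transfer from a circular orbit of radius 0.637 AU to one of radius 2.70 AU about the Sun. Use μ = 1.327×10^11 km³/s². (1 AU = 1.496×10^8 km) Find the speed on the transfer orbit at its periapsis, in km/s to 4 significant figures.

In km: r₁ = 0.637 × 1.496×10^8 = 9.52952×10^7 km; r₂ = 2.70 × 1.496×10^8 = 4.0392×10^8 km.
Semi-major axis of the transfer orbit: a_t = (9.52952×10^7 + 4.0392×10^8)/2 = 2.496076×10^8 km.
At periapsis, r = 9.52952×10^7 km.
Vis-viva: v = √[μ(2/r − 1/a_t)] = √[1.327×10^11 × (2/9.52952×10^7 − 1/2.496076×10^8)] = 47.47 km/s.

v = 47.47 km/s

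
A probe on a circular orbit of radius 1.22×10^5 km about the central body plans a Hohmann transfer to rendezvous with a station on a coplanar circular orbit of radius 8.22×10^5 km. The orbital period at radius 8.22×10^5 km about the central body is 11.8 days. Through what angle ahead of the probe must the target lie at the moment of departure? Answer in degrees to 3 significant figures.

φ = 102°

From Kepler's third law T² = 4π²r³/μ at r = 8.22×10^5 km, T = 11.8 days = 11.8 × 86400 s = 1.01952×10^6 s: μ = 4π²r³/T² = 2.10952×10^7 km³/s².
Semi-major axis of the transfer orbit: a_t = (1.220×10^5 + 8.220×10^5)/2 = 4.720×10^5 km.
The half-period of the transfer ellipse is t = π√(a_t³/μ) = 2.218×10^5 s.
Target angular speed ω₂ = √(μ/r₂³) = 6.163×10^-6 rad/s.
Angle swept by the target during transfer: ω₂·t = 1.367 rad = 78.32°.
Arrival is 180° from departure on the ellipse, so φ = 180° − 78.32° = 102°.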